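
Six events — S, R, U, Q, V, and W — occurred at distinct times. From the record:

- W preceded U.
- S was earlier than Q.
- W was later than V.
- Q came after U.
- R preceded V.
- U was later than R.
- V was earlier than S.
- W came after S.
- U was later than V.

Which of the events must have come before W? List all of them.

R, S, V

Directly stated before W: S and V.
R reaches W via R → V → W.
No chain forces U (or any of the others) ahead of W.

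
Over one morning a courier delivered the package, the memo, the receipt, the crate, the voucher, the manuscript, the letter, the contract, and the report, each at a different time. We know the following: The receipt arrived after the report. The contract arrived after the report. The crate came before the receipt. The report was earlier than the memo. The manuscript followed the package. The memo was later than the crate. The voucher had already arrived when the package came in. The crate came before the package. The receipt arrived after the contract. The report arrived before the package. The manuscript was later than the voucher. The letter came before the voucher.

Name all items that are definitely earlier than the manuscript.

the crate, the letter, the package, the report, the voucher

Directly stated before the manuscript: the package and the voucher.
The crate reaches the manuscript via the crate → the package → the manuscript.
The letter reaches the manuscript via the letter → the voucher → the manuscript.
The report reaches the manuscript via the report → the package → the manuscript.
No chain forces the receipt (or any of the others) ahead of the manuscript.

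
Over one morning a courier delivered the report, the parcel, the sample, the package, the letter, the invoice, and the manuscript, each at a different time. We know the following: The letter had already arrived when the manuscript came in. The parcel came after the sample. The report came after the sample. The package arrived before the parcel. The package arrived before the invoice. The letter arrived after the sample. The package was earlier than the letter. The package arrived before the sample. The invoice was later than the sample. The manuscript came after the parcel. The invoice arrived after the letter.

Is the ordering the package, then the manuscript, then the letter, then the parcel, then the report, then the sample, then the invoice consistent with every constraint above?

The constraints require the sample before the report, but in the proposed sequence the report appears ahead of the sample. That one violation is enough.

no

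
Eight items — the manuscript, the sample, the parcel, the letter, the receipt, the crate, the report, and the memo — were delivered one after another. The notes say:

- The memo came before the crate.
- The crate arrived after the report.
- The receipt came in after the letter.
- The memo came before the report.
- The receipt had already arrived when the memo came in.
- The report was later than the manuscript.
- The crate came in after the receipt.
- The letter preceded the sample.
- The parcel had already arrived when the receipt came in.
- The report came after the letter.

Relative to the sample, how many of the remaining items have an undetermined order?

Forced before the sample: the letter.
That leaves the crate, the manuscript, the memo, the parcel, the receipt, and the report with no forced order relative to the sample — 6.

6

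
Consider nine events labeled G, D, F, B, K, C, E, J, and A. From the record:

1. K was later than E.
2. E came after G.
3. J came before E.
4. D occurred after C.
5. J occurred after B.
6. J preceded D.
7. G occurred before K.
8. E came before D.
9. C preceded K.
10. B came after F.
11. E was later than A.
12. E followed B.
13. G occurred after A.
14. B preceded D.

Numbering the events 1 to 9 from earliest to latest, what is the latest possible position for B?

5

B must come before D, E, J, and K — 4 events forced after it.
Everything else can be placed before B in some valid order, so B can sit as late as position 9 − 4 = 5.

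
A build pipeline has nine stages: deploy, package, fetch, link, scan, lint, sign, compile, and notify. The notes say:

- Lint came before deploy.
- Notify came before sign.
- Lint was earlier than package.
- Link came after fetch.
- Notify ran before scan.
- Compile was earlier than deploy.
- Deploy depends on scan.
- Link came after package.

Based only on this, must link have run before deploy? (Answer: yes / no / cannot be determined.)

No chain of stated constraints runs from link to deploy, and none runs from deploy to link either.
So the relative order of link and deploy is not fixed by the given facts.

cannot be determined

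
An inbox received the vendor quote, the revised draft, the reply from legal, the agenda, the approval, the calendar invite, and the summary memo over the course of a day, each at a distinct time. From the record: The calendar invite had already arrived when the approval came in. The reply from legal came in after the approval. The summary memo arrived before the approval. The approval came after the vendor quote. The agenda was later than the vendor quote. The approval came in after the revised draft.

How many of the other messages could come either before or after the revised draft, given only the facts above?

Forced after the revised draft: the approval and the reply from legal.
That leaves the agenda, the calendar invite, the summary memo, and the vendor quote with no forced order relative to the revised draft — 4.

4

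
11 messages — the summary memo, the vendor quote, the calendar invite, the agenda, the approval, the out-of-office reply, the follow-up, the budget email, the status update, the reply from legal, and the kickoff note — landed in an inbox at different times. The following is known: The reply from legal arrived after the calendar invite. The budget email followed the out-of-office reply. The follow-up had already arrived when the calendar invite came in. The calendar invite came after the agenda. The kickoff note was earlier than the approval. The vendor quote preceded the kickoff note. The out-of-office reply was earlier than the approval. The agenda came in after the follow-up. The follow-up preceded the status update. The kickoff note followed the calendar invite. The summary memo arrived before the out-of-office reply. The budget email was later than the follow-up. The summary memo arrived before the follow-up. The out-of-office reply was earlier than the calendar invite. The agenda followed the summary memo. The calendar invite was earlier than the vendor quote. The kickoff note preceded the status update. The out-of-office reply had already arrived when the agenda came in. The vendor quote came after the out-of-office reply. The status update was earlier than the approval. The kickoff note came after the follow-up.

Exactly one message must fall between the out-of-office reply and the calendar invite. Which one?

the agenda

Tracing the constraints gives the out-of-office reply → the agenda → the calendar invite, so the agenda sits after the out-of-office reply and before the calendar invite.
No other message is forced both after the out-of-office reply and before the calendar invite.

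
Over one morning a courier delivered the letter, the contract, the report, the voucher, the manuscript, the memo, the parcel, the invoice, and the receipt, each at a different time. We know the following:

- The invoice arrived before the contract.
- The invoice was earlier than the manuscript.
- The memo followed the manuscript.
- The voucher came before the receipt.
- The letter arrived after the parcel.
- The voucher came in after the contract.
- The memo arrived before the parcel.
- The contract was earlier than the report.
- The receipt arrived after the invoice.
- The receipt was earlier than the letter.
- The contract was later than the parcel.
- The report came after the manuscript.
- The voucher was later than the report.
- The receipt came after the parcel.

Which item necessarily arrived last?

Every other item has a chain of constraints placing it before the letter, so the letter is last.

the letter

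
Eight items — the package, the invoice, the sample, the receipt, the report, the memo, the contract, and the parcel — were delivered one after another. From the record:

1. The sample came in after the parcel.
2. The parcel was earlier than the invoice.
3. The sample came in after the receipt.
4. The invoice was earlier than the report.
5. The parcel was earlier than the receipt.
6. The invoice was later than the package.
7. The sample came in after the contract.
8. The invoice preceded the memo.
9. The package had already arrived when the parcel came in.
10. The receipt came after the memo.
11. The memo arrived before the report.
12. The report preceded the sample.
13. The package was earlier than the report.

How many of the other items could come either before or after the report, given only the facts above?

2

Forced before the report: the invoice, the memo, the package, and the parcel; forced after the report: the sample.
That leaves the contract and the receipt with no forced order relative to the report — 2.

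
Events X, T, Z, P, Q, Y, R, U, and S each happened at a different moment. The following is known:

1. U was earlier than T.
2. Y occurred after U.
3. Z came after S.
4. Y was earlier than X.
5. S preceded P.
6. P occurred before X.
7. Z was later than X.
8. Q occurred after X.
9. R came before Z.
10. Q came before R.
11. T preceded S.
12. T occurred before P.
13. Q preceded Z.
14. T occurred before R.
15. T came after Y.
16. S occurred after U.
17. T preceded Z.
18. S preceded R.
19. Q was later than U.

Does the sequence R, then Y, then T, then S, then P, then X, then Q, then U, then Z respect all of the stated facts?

no

The constraints require U before Y, but in the proposed sequence Y appears ahead of U. That one violation is enough.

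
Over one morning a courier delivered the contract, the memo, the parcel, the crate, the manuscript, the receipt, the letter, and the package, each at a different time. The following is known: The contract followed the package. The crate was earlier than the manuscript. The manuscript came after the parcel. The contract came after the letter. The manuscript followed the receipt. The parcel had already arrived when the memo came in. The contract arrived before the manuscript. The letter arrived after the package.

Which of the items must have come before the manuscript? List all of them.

Directly stated before the manuscript: the contract, the crate, the parcel, and the receipt.
The letter reaches the manuscript via the letter → the contract → the manuscript.
The package reaches the manuscript via the package → the contract → the manuscript.

the contract, the crate, the letter, the package, the parcel, the receipt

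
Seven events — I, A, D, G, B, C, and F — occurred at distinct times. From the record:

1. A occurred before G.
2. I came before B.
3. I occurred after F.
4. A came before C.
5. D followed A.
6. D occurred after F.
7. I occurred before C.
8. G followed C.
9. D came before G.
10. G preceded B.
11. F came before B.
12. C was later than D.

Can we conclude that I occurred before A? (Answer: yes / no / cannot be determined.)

cannot be determined

No chain of stated constraints runs from I to A, and none runs from A to I either.
So the relative order of I and A is not fixed by the given facts.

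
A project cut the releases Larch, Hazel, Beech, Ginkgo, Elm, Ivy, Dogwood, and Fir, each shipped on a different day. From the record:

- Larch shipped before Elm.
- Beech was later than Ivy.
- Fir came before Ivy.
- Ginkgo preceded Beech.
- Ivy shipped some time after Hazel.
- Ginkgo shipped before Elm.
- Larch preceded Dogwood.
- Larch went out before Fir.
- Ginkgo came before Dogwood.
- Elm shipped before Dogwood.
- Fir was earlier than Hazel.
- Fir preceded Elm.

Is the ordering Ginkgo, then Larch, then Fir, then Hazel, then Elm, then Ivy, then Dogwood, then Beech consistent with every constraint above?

yes

Check each stated constraint against the proposed order — e.g. Ginkgo is ahead of Dogwood; Ginkgo is ahead of Beech. Every pair is in the required order; nothing is violated.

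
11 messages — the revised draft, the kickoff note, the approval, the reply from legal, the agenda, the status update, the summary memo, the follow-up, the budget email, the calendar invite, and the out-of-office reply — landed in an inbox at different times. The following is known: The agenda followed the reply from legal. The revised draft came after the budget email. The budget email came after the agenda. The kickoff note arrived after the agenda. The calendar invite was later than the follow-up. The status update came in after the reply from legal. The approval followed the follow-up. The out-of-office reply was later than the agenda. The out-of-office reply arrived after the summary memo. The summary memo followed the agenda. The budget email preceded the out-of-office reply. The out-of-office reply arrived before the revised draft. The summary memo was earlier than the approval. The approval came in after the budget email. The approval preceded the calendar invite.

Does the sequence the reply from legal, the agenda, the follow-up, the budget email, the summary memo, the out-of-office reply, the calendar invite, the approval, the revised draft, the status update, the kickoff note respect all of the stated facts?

no

The constraints require the approval before the calendar invite, but in the proposed sequence the calendar invite appears ahead of the approval. That one violation is enough.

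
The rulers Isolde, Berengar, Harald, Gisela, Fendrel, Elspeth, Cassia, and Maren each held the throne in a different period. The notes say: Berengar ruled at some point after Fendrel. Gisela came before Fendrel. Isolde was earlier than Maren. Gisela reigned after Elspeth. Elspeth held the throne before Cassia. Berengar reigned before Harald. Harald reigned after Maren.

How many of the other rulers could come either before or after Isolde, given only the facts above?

Forced after Isolde: Harald and Maren.
That leaves Berengar, Cassia, Elspeth, Fendrel, and Gisela with no forced order relative to Isolde — 5.

5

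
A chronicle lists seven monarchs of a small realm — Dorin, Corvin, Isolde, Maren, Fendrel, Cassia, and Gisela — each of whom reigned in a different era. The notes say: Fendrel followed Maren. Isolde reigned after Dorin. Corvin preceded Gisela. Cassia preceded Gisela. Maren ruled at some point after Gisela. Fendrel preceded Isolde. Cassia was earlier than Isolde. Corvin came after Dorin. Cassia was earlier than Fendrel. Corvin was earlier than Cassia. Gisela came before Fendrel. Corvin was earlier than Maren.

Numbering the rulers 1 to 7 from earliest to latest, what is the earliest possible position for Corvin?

Dorin must come before Corvin — 1 forced predecessor.
Nothing else is forced ahead of Corvin, so their earliest slot is position 1 + 1 = 2.

2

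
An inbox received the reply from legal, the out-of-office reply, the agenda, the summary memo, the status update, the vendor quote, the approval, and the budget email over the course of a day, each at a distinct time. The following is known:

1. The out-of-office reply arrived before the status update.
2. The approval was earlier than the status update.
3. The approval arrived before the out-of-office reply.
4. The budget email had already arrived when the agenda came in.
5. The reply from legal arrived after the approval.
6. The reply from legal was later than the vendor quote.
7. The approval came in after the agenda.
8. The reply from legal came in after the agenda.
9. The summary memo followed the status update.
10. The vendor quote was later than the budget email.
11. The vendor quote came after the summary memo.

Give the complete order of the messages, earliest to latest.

the budget email, the agenda, the approval, the out-of-office reply, the status update, the summary memo, the vendor quote, the reply from legal

The constraints fix every adjacent pair, so only one ordering works:
the budget email → the agenda → the approval → the out-of-office reply → the status update → the summary memo → the vendor quote → the reply from legal.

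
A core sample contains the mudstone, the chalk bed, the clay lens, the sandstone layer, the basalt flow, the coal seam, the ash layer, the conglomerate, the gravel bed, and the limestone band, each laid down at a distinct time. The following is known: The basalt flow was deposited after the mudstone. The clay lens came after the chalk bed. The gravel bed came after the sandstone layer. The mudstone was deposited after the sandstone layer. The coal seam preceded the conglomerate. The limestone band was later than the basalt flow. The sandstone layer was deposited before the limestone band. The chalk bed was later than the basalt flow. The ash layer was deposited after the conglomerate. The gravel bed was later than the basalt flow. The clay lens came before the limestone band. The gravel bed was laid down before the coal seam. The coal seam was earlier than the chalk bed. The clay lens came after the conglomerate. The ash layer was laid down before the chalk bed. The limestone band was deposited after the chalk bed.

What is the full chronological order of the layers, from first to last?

The constraints fix every adjacent pair, so only one ordering works:
the sandstone layer → the mudstone → the basalt flow → the gravel bed → the coal seam → the conglomerate → the ash layer → the chalk bed → the clay lens → the limestone band.

the sandstone layer, the mudstone, the basalt flow, the gravel bed, the coal seam, the conglomerate, the ash layer, the chalk bed, the clay lens, the limestone band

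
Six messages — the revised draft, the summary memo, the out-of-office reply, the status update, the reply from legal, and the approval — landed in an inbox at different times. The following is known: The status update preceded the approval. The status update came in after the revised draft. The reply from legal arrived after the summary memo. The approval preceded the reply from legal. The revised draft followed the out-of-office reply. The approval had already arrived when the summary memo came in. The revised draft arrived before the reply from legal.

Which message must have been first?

The out-of-office reply has a chain of constraints placing it before every other message, so the out-of-office reply must be first.

the out-of-office reply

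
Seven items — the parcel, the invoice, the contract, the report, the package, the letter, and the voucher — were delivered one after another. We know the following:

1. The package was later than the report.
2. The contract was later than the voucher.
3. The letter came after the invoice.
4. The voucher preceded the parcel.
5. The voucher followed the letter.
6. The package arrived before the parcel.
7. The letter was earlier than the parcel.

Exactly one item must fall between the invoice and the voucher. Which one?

the letter

Tracing the constraints gives the invoice → the letter → the voucher, so the letter sits after the invoice and before the voucher.
No other item is forced both after the invoice and before the voucher.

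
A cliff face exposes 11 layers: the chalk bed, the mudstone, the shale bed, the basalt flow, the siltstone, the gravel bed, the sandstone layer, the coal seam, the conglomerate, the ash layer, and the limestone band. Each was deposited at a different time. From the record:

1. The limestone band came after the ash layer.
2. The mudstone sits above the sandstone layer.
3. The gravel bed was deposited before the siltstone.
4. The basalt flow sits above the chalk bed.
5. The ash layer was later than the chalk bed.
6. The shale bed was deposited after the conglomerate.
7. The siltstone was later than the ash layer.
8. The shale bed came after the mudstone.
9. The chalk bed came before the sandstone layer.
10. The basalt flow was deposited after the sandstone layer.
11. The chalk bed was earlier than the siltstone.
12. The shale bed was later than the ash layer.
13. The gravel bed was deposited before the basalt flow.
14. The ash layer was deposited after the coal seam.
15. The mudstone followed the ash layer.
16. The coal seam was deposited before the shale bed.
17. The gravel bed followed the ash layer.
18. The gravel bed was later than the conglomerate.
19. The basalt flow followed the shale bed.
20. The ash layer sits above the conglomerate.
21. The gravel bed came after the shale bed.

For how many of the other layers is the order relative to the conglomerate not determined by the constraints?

Forced after the conglomerate: the ash layer, the basalt flow, the gravel bed, the limestone band, the mudstone, the shale bed, and the siltstone.
That leaves the chalk bed, the coal seam, and the sandstone layer with no forced order relative to the conglomerate — 3.

3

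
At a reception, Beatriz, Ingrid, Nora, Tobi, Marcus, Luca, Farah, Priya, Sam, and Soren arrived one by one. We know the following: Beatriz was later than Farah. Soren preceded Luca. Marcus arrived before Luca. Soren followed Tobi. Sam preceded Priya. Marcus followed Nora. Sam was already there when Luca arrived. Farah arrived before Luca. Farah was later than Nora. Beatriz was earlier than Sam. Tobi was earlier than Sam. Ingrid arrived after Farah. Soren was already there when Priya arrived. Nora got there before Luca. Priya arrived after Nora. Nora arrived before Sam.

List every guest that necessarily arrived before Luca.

Directly stated before Luca: Farah, Marcus, Nora, Sam, and Soren.
Beatriz reaches Luca via Beatriz → Sam → Luca.
Tobi reaches Luca via Tobi → Sam → Luca.

Beatriz, Farah, Marcus, Nora, Sam, Soren, Tobi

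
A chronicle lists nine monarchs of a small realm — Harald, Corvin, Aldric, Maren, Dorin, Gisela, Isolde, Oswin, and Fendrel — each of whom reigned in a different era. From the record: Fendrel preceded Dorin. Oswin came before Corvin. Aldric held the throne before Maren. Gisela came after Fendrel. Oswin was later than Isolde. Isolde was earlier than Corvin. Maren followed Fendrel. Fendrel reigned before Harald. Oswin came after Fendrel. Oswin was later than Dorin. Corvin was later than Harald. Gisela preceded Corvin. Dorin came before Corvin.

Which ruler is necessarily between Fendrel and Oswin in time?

Dorin

Tracing the constraints gives Fendrel → Dorin → Oswin, so Dorin sits after Fendrel and before Oswin.
No other ruler is forced both after Fendrel and before Oswin.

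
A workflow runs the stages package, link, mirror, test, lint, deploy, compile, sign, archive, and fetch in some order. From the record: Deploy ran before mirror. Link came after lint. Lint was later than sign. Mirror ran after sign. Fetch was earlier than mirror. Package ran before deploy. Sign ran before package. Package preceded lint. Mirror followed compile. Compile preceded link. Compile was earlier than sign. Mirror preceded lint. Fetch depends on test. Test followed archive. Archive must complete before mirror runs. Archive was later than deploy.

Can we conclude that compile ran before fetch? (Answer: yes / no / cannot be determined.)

yes

Chain the constraints: compile → sign → package → deploy → archive → test → fetch. Each link is directly stated, so compile comes before fetch.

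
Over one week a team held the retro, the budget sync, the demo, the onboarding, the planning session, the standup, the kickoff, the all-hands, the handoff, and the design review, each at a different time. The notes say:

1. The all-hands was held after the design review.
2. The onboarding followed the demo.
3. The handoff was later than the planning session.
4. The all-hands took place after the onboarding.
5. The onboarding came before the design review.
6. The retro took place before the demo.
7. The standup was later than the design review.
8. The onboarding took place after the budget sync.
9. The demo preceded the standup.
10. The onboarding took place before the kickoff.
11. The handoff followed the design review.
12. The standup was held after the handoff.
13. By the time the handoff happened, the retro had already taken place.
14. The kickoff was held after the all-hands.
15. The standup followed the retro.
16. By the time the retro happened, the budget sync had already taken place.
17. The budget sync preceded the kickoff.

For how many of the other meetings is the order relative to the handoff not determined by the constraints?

Forced before the handoff: the budget sync, the demo, the design review, the onboarding, the planning session, and the retro; forced after the handoff: the standup.
That leaves the all-hands and the kickoff with no forced order relative to the handoff — 2.

2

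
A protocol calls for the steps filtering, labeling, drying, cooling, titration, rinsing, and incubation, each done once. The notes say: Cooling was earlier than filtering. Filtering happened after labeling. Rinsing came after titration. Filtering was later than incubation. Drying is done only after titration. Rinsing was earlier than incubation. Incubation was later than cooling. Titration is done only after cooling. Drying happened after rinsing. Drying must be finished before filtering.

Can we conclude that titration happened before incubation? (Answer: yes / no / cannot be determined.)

yes

Chain the constraints: titration → rinsing → incubation. Each link is directly stated, so titration comes before incubation.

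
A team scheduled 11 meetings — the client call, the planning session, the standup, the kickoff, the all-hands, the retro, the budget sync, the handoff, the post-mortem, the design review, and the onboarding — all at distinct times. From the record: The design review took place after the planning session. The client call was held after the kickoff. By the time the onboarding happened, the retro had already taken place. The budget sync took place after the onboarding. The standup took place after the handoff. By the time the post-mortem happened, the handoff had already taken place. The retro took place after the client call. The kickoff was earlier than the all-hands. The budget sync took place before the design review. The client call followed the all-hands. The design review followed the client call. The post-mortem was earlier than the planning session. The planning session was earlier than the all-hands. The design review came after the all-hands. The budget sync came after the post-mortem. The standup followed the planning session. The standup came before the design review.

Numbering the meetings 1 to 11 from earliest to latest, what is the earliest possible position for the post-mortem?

2

The handoff must come before the post-mortem — 1 forced predecessor.
Nothing else is forced ahead of the post-mortem, so its earliest slot is position 1 + 1 = 2.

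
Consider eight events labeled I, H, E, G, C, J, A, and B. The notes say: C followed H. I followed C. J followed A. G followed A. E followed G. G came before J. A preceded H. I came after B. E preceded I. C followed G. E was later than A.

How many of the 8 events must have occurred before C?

3

Directly stated before C: G and H.
A reaches C via A → H → C.
No chain forces J (or any of the others) ahead of C.
That's A, G, and H — 3 in all.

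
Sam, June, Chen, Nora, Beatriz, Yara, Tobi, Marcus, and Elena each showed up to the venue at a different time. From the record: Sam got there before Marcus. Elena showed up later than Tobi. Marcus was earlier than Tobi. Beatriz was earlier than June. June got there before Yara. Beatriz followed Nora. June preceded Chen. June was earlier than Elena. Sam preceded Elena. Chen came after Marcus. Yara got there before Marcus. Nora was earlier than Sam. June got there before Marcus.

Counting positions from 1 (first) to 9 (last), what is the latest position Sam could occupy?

Sam must come before Chen, Elena, Marcus, and Tobi — 4 guests forced after them.
Everything else can be placed before Sam in some valid order, so Sam can sit as late as position 9 − 4 = 5.

5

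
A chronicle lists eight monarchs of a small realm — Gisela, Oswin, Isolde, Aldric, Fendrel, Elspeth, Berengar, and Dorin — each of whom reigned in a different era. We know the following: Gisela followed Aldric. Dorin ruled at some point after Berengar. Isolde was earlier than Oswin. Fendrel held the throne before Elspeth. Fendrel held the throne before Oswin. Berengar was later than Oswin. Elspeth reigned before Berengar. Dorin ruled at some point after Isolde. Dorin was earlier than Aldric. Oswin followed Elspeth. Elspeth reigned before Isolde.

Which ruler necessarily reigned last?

Every other ruler has a chain of constraints placing them before Gisela, so Gisela is last.

Gisela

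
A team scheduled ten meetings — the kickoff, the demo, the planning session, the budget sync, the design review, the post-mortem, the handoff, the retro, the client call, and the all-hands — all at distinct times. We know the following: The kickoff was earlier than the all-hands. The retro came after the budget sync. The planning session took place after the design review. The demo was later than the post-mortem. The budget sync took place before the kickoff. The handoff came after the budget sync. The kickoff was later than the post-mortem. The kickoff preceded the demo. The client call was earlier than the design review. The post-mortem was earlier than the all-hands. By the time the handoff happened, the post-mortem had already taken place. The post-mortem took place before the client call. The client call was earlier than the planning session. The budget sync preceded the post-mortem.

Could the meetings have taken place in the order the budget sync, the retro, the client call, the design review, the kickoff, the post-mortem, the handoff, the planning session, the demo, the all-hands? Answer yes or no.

no

The constraints require the post-mortem before the kickoff, but in the proposed sequence the kickoff appears ahead of the post-mortem. That one violation is enough.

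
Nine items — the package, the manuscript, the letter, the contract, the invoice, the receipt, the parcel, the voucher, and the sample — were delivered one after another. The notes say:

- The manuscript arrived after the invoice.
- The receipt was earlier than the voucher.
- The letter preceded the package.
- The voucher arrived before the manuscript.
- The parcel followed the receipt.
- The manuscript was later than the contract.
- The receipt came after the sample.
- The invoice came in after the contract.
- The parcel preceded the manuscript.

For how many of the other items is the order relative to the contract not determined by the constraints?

Forced after the contract: the invoice and the manuscript.
That leaves the letter, the package, the parcel, the receipt, the sample, and the voucher with no forced order relative to the contract — 6.

6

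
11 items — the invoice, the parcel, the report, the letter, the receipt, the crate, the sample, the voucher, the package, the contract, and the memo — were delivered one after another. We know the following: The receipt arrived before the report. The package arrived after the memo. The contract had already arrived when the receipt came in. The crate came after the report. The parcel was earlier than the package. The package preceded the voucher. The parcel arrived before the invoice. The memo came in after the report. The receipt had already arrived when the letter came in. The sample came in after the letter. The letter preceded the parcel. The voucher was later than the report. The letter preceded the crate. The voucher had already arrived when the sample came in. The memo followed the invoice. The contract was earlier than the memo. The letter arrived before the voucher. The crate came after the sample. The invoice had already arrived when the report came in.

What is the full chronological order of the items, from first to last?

the contract, the receipt, the letter, the parcel, the invoice, the report, the memo, the package, the voucher, the sample, the crate

The constraints fix every adjacent pair, so only one ordering works:
the contract → the receipt → the letter → the parcel → the invoice → the report → the memo → the package → the voucher → the sample → the crate.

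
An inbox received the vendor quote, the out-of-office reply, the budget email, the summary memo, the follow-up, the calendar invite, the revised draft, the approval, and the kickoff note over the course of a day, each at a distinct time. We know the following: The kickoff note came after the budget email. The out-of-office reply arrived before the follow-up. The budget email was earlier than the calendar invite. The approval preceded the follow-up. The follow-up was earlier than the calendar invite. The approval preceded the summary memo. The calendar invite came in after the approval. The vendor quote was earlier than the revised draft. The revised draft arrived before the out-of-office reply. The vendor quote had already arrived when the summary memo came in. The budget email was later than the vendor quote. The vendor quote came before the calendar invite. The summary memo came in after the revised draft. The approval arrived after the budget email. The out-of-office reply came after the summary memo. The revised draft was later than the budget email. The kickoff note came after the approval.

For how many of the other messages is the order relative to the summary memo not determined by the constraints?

Forced before the summary memo: the approval, the budget email, the revised draft, and the vendor quote; forced after the summary memo: the calendar invite, the follow-up, and the out-of-office reply.
That leaves the kickoff note with no forced order relative to the summary memo — 1.

1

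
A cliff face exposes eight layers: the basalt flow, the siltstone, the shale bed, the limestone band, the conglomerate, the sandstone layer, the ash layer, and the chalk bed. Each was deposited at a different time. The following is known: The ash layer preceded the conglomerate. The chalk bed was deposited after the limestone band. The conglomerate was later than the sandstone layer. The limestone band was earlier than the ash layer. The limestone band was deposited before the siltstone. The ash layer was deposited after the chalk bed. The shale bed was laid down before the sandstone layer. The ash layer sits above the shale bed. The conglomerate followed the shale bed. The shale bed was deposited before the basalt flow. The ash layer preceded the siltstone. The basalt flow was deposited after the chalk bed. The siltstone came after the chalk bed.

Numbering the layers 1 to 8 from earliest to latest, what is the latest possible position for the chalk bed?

The chalk bed must come before the ash layer, the basalt flow, the conglomerate, and the siltstone — 4 layers forced after it.
Everything else can be placed before the chalk bed in some valid order, so the chalk bed can sit as late as position 8 − 4 = 4.

4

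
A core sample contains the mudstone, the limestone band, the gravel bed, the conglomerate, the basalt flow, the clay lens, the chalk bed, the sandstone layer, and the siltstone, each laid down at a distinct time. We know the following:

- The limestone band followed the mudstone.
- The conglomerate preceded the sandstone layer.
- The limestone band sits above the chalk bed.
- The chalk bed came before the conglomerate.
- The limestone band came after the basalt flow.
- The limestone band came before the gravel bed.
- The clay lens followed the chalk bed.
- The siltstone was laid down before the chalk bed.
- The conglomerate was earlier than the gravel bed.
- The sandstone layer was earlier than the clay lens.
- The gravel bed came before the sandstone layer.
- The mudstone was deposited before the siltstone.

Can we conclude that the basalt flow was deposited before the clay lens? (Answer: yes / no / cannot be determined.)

Chain the constraints: the basalt flow → the limestone band → the gravel bed → the sandstone layer → the clay lens. Each link is directly stated, so the basalt flow comes before the clay lens.

yes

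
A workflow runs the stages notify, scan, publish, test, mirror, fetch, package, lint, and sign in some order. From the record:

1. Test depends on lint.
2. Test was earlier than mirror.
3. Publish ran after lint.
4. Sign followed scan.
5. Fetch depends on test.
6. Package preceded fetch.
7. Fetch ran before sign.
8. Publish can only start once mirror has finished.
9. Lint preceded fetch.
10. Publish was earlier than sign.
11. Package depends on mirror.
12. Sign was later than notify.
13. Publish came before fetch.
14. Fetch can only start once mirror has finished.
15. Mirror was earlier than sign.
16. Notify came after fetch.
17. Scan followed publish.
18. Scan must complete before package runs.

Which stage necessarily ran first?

lint

Lint has a chain of constraints placing it before every other stage, so lint must be first.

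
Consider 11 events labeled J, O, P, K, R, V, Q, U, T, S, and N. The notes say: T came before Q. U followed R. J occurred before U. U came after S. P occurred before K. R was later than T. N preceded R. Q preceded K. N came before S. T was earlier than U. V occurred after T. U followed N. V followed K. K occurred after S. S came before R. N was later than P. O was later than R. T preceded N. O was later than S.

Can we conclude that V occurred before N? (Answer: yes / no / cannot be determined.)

Tracing the constraints gives N → S → K → V, so N must come before V.
That means V cannot be before N.

no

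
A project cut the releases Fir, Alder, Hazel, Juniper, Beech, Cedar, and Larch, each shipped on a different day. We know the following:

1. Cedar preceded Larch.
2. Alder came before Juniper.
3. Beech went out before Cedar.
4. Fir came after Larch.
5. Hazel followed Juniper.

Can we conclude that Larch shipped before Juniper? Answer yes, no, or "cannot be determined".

cannot be determined

No chain of stated constraints runs from Larch to Juniper, and none runs from Juniper to Larch either.
So the relative order of Larch and Juniper is not fixed by the given facts.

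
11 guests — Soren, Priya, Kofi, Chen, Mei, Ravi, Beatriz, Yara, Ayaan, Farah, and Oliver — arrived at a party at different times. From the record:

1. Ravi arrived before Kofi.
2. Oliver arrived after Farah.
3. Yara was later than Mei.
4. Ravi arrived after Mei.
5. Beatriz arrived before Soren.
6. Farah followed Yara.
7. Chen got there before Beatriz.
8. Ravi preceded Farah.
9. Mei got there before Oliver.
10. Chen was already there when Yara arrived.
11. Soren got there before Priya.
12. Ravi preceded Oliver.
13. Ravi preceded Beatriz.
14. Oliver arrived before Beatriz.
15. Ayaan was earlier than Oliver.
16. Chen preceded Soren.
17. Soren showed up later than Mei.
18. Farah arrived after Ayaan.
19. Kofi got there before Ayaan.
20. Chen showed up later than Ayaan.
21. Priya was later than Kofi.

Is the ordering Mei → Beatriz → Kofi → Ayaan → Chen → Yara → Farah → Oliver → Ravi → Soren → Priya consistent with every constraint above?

The constraints require Ravi before Beatriz, but in the proposed sequence Beatriz appears ahead of Ravi. That one violation is enough.

no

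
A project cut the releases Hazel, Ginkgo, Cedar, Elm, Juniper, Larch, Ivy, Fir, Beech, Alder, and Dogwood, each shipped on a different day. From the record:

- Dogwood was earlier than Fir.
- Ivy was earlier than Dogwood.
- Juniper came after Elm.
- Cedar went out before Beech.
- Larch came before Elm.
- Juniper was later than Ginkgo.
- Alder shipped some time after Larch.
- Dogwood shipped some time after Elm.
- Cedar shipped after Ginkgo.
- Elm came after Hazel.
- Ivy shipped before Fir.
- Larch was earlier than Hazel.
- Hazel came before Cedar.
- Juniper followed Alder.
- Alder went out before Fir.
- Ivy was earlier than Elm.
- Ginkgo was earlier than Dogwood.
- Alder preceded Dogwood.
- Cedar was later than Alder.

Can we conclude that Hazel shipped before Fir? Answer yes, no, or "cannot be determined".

Chain the constraints: Hazel → Elm → Dogwood → Fir. Each link is directly stated, so Hazel comes before Fir.

yes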